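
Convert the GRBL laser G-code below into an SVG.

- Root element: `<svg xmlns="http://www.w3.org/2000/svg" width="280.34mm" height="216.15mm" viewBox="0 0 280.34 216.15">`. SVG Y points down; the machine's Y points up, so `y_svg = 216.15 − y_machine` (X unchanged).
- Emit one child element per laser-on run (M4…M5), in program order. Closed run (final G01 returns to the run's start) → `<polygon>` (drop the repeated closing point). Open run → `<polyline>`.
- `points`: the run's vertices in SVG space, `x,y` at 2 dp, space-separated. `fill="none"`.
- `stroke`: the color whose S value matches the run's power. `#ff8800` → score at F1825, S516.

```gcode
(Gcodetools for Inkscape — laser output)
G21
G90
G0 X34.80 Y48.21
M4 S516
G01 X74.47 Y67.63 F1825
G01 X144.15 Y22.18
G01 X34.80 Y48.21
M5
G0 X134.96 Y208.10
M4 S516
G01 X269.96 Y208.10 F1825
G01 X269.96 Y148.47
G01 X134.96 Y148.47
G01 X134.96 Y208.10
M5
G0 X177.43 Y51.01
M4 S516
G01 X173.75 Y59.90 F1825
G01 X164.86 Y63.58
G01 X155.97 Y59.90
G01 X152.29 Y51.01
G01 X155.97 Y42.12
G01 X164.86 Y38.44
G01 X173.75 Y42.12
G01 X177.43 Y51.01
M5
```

<svg xmlns="http://www.w3.org/2000/svg" width="280.34mm" height="216.15mm" viewBox="0 0 280.34 216.15">
  <polygon points="34.80,167.94 74.47,148.52 144.15,193.97" fill="none" stroke="#ff8800"/>
  <polygon points="134.96,8.05 269.96,8.05 269.96,67.68 134.96,67.68" fill="none" stroke="#ff8800"/>
  <polygon points="177.43,165.14 173.75,156.25 164.86,152.57 155.97,156.25 152.29,165.14 155.97,174.03 164.86,177.71 173.75,174.03" fill="none" stroke="#ff8800"/>
</svg>

Each laser-on run becomes one SVG element. Flip Y back into SVG space with y_svg = 216.15 − y_machine. Every run uses S516, so all elements get stroke `#ff8800` (score).

Run 1: The run returns to its start, so emit a `<polygon>` with points (Y-flipped): 34.80,167.94 74.47,148.52 144.15,193.97.

Run 2: The run returns to its start, so emit a `<polygon>` with points (Y-flipped): 134.96,8.05 269.96,8.05 269.96,67.68 134.96,67.68.

Run 3: The run returns to its start, so emit a `<polygon>` with points (Y-flipped): 177.43,165.14 173.75,156.25 164.86,152.57 155.97,156.25 152.29,165.14 155.97,174.03 164.86,177.71 173.75,174.03.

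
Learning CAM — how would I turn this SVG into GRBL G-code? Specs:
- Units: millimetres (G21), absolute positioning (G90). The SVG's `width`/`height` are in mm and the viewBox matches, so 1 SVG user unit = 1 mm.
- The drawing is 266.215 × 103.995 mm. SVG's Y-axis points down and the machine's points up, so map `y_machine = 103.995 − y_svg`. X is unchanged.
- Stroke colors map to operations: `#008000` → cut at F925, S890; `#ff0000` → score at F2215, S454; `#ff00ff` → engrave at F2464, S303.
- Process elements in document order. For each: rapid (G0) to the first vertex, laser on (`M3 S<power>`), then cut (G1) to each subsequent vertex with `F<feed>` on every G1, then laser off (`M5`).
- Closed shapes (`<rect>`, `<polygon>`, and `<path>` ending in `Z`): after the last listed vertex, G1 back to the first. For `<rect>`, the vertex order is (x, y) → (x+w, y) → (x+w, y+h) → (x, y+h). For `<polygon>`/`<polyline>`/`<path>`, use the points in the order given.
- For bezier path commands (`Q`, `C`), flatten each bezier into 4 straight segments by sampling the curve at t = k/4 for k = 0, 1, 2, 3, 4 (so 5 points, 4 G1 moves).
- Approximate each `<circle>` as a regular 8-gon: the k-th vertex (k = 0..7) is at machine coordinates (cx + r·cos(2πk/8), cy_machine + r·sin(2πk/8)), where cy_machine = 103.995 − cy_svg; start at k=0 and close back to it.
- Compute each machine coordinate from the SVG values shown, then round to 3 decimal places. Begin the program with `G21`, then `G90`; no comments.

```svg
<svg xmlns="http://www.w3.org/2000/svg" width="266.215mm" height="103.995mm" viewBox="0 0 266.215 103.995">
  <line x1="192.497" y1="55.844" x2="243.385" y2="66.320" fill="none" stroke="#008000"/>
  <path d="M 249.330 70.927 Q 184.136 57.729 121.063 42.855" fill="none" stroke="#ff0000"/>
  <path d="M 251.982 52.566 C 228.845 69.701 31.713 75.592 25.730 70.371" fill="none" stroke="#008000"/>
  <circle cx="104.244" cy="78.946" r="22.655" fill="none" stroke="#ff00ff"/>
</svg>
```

G21
G90
G0 X192.497 Y48.151
M3 S890
G1 X243.385 Y37.675 F925
M5
G0 X249.330 Y33.068
M3 S454
G1 X216.866 Y39.772 F2215
G1 X184.666 Y46.685 F2215
G1 X152.732 Y53.808 F2215
G1 X121.063 Y61.140 F2215
M5
G0 X251.982 Y51.429
M3 S890
G1 X207.711 Y40.684 F925
G1 X132.423 Y34.143 F925
G1 X60.352 Y31.794 F925
G1 X25.730 Y33.624 F925
M5
G0 X126.899 Y25.049
M3 S303
G1 X120.264 Y41.069 F2464
G1 X104.244 Y47.704 F2464
G1 X88.224 Y41.069 F2464
G1 X81.589 Y25.049 F2464
G1 X88.224 Y9.029 F2464
G1 X104.244 Y2.394 F2464
G1 X120.264 Y9.029 F2464
G1 X126.899 Y25.049 F2464
M5

1 u = 1 mm; y_m = 103.995 − y.

[1] `<line>` line segment, #008000→cut S890 F925: (192.497,48.151) → (243.385,37.675)

[2] `<path>` quadratic bezier, #ff0000→score S454 F2215: (249.330,33.068) → (216.866,39.772) → (184.666,46.685) → (152.732,53.808) → (121.063,61.140)

[3] `<path>` cubic bezier, #008000→cut S890 F925: (251.982,51.429) → (207.711,40.684) → (132.423,34.143) → (60.352,31.794) → (25.730,33.624)

[4] `<circle>` circle, #ff00ff→engrave S303 F2464: (126.899,25.049) → (120.264,41.069) → (104.244,47.704) → (88.224,41.069) → (81.589,25.049) → (88.224,9.029) → (104.244,2.394) → (120.264,9.029) → (126.899,25.049) (closed)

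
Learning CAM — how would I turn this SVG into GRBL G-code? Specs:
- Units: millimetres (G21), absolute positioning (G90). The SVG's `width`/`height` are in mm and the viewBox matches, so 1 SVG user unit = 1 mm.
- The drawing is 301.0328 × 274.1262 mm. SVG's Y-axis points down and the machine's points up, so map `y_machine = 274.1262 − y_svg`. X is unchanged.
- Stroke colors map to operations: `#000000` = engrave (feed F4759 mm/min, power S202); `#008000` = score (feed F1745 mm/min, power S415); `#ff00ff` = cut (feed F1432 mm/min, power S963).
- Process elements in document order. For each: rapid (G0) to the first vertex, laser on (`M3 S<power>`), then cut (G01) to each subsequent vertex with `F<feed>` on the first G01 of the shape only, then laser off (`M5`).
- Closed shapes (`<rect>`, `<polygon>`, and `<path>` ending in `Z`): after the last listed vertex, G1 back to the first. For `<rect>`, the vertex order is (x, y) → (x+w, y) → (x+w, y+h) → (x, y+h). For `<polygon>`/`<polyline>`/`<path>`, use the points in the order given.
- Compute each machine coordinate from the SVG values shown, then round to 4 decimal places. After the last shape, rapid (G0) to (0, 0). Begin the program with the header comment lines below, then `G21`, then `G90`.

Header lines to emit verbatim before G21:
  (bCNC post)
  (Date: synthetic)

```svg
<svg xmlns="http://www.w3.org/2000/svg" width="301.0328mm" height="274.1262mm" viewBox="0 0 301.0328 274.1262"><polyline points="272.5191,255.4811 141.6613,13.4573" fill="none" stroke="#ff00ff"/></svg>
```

(bCNC post)
(Date: synthetic)
G21
G90
G0 X272.5191 Y18.6451
M3 S963
G01 X141.6613 Y260.6689 F1432
M5
G0 X0.0000 Y0.0000

Since the viewBox matches the mm dimensions, user units are millimetres directly. The only transform is the Y-flip y_m = 274.1262 − y_svg.

Shape 1 is a line segment drawn with `<polyline>`. Its stroke #ff00ff means cut at S963, F1432. After flipping Y the toolpath is (272.5191,18.6451) → (141.6613,260.6689).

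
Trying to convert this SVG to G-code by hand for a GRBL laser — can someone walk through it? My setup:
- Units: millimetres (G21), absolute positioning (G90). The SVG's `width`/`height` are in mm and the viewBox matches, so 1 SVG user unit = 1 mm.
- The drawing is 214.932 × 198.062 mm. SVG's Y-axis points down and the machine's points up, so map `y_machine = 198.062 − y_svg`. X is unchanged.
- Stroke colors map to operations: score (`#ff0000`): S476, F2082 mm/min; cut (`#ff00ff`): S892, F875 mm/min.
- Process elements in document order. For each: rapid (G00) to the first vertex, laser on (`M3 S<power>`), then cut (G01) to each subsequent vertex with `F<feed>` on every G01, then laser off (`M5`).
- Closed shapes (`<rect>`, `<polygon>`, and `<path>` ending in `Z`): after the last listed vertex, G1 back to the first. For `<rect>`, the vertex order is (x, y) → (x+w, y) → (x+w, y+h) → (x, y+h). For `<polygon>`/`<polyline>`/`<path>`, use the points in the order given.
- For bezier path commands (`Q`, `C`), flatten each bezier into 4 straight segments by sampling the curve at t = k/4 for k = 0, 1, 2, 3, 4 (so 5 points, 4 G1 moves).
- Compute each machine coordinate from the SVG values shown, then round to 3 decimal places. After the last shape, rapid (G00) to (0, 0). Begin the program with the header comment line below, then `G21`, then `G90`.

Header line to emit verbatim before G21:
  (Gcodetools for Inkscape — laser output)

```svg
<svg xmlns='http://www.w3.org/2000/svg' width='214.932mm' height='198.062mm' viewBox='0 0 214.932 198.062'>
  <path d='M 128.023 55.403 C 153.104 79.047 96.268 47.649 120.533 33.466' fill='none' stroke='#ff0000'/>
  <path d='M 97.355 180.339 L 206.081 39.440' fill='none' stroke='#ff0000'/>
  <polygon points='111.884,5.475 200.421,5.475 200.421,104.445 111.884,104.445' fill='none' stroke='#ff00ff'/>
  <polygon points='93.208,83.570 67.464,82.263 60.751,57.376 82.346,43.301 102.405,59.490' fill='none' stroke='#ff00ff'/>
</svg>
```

viewBox `0 0 214.932 198.062` with mm width/height → 1 unit = 1 mm. Flip: y_m = 198.062 − y_svg.

**Shape 1** — `<path>` cubic bezier, stroke `#ff0000` → score (S476, F2082). Control points (SVG): P0=(128.023,55.403), P1=(153.104,79.047), P2=(96.268,47.649), P3=(120.533,33.466); sampled at t=k/4. Machine vertices: (128.023,142.659) → (134.021,134.117) → (124.584,139.442) → (114.994,151.860) → (120.533,164.596). Open path.

**Shape 2** — `<path>` line segment, stroke `#ff0000` → score (S476, F2082). Machine vertices: (97.355,17.723) → (206.081,158.622). Open path.

**Shape 3** — `<polygon>` rectangle, stroke `#ff00ff` → cut (S892, F875). Machine vertices: (111.884,192.587) → (200.421,192.587) → (200.421,93.617) → (111.884,93.617) → (111.884,192.587). Closed: final G1 returns to the first vertex.

**Shape 4** — `<polygon>` regular polygon, stroke `#ff00ff` → cut (S892, F875). Machine vertices: (93.208,114.492) → (67.464,115.799) → (60.751,140.686) → (82.346,154.761) → (102.405,138.572) → (93.208,114.492). Closed: final G1 returns to the first vertex.

(Gcodetools for Inkscape — laser output)
G21
G90
G00 X128.023 Y142.659
M3 S476
G01 X134.021 Y134.117 F2082
G01 X124.584 Y139.442 F2082
G01 X114.994 Y151.860 F2082
G01 X120.533 Y164.596 F2082
M5
G00 X97.355 Y17.723
M3 S476
G01 X206.081 Y158.622 F2082
M5
G00 X111.884 Y192.587
M3 S892
G01 X200.421 Y192.587 F875
G01 X200.421 Y93.617 F875
G01 X111.884 Y93.617 F875
G01 X111.884 Y192.587 F875
M5
G00 X93.208 Y114.492
M3 S892
G01 X67.464 Y115.799 F875
G01 X60.751 Y140.686 F875
G01 X82.346 Y154.761 F875
G01 X102.405 Y138.572 F875
G01 X93.208 Y114.492 F875
M5
G00 X0.000 Y0.000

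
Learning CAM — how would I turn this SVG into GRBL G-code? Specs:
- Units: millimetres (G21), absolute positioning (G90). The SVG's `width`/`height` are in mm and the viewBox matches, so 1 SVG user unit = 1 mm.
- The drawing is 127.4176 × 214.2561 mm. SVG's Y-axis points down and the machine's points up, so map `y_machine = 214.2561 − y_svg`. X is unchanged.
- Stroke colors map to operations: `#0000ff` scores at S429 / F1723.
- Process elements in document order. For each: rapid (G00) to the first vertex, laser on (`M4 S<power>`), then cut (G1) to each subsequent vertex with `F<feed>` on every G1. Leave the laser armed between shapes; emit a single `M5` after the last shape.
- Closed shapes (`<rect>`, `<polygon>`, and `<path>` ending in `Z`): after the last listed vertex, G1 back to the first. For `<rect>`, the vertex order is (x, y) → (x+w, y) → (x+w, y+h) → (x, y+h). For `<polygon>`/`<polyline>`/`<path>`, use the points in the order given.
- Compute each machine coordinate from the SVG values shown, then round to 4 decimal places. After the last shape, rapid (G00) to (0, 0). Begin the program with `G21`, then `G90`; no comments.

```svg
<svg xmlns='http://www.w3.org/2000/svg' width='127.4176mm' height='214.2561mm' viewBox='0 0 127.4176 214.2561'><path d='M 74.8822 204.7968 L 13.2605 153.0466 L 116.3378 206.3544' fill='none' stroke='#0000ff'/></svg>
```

1 u = 1 mm; y_m = 214.2561 − y.

[1] `<path>` open polyline, #0000ff→score S429 F1723: (74.8822,9.4593) → (13.2605,61.2095) → (116.3378,7.9017)

G21
G90
G00 X74.8822 Y9.4593
M4 S429
G1 X13.2605 Y61.2095 F1723
G1 X116.3378 Y7.9017 F1723
M5
G00 X0.0000 Y0.0000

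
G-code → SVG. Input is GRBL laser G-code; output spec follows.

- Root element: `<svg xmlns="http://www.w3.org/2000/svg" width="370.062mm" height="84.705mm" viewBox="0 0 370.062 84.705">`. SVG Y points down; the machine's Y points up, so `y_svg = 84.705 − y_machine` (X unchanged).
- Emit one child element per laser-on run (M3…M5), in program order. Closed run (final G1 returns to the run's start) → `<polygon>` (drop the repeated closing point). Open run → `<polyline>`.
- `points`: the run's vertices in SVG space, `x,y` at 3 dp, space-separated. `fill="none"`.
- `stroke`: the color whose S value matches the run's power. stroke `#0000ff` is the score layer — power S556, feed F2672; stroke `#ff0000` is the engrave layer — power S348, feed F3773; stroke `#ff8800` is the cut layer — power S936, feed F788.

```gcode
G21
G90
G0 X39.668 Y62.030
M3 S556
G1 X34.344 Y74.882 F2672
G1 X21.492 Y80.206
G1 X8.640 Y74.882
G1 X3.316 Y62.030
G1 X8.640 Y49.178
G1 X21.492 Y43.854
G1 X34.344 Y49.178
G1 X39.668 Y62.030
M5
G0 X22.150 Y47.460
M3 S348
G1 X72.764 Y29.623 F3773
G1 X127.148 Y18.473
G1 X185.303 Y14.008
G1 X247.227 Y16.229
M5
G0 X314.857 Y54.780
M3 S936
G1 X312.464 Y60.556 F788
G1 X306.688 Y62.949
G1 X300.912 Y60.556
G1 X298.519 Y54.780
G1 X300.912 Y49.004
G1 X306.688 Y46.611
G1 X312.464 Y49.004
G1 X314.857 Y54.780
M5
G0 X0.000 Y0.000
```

y_svg = 84.705 − y_m.

[1] S556→`#0000ff` (score); closed run; points: 39.668,22.675 34.344,9.823 21.492,4.499 8.640,9.823 3.316,22.675 8.640,35.527 21.492,40.851 34.344,35.527

[2] S348→`#ff0000` (engrave); open run; points: 22.150,37.245 72.764,55.082 127.148,66.232 185.303,70.697 247.227,68.476

[3] S936→`#ff8800` (cut); closed run; points: 314.857,29.925 312.464,24.149 306.688,21.756 300.912,24.149 298.519,29.925 300.912,35.701 306.688,38.094 312.464,35.701

<svg xmlns="http://www.w3.org/2000/svg" width="370.062mm" height="84.705mm" viewBox="0 0 370.062 84.705">
  <polygon points="39.668,22.675 34.344,9.823 21.492,4.499 8.640,9.823 3.316,22.675 8.640,35.527 21.492,40.851 34.344,35.527" fill="none" stroke="#0000ff"/>
  <polyline points="22.150,37.245 72.764,55.082 127.148,66.232 185.303,70.697 247.227,68.476" fill="none" stroke="#ff0000"/>
  <polygon points="314.857,29.925 312.464,24.149 306.688,21.756 300.912,24.149 298.519,29.925 300.912,35.701 306.688,38.094 312.464,35.701" fill="none" stroke="#ff8800"/>
</svg>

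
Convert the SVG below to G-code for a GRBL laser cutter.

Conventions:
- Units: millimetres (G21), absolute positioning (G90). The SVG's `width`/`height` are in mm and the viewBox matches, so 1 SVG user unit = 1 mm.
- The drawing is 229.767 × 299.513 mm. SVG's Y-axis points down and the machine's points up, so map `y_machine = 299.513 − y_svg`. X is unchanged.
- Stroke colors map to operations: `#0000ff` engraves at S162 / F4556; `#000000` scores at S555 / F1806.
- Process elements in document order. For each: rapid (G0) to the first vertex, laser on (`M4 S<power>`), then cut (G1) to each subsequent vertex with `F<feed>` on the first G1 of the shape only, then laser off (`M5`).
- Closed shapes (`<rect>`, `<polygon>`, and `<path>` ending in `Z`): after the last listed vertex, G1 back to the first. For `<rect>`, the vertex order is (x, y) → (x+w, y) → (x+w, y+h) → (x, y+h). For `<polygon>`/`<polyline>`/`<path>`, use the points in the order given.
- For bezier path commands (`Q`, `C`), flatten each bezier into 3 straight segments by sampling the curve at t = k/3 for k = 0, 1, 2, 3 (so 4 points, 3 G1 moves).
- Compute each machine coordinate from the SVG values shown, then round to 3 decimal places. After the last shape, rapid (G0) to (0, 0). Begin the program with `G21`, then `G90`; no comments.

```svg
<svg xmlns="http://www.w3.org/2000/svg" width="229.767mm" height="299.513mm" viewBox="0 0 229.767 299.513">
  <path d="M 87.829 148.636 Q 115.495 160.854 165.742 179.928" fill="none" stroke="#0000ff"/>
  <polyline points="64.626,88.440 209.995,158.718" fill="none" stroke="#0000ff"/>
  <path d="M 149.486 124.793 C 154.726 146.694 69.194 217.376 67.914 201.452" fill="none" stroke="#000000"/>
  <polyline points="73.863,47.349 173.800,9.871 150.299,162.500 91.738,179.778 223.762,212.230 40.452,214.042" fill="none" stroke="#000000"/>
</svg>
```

Since the viewBox matches the mm dimensions, user units are millimetres directly. The only transform is the Y-flip y_m = 299.513 − y_svg.

Shape 1 is a quadratic bezier drawn with `<path>`. Its stroke #0000ff means engrave at S162, F4556. After flipping Y the toolpath is (87.829,150.877) → (108.782,141.970) → (134.753,131.539) → (165.742,119.585).

Shape 2 is a line segment drawn with `<polyline>`. Its stroke #0000ff means engrave at S162, F4556. After flipping Y the toolpath is (64.626,211.073) → (209.995,140.795).

Shape 3 is a cubic bezier drawn with `<path>`. Its stroke #000000 means score at S555, F1806. After flipping Y the toolpath is (149.486,174.720) → (130.951,141.573) → (90.796,105.991) → (67.914,98.061).

Shape 4 is a open polyline drawn with `<polyline>`. Its stroke #000000 means score at S555, F1806. After flipping Y the toolpath is (73.863,252.164) → (173.800,289.642) → (150.299,137.013) → (91.738,119.735) → (223.762,87.283) → (40.452,85.471).

G21
G90
G0 X87.829 Y150.877
M4 S162
G1 X108.782 Y141.970 F4556
G1 X134.753 Y131.539
G1 X165.742 Y119.585
M5
G0 X64.626 Y211.073
M4 S162
G1 X209.995 Y140.795 F4556
M5
G0 X149.486 Y174.720
M4 S555
G1 X130.951 Y141.573 F1806
G1 X90.796 Y105.991
G1 X67.914 Y98.061
M5
G0 X73.863 Y252.164
M4 S555
G1 X173.800 Y289.642 F1806
G1 X150.299 Y137.013
G1 X91.738 Y119.735
G1 X223.762 Y87.283
G1 X40.452 Y85.471
M5
G0 X0.000 Y0.000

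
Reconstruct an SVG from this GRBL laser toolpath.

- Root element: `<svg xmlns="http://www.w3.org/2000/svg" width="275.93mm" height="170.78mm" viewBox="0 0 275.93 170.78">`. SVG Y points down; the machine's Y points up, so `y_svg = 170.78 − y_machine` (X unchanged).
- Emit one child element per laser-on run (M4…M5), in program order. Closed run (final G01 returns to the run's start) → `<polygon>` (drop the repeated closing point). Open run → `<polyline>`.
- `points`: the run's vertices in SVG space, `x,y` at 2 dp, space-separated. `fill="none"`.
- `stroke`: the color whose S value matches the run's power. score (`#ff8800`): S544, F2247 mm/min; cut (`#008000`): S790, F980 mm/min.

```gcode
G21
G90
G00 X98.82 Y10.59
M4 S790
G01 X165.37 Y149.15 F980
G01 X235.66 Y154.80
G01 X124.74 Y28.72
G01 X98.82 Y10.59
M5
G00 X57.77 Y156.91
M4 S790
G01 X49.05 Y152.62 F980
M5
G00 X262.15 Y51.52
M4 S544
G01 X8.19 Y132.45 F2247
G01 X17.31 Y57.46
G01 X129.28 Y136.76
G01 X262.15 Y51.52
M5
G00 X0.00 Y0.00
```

<svg xmlns="http://www.w3.org/2000/svg" width="275.93mm" height="170.78mm" viewBox="0 0 275.93 170.78">
  <polygon points="98.82,160.19 165.37,21.63 235.66,15.98 124.74,142.06" fill="none" stroke="#008000"/>
  <polyline points="57.77,13.87 49.05,18.16" fill="none" stroke="#008000"/>
  <polygon points="262.15,119.26 8.19,38.33 17.31,113.32 129.28,34.02" fill="none" stroke="#ff8800"/>
</svg>

Machine Y-up, SVG Y-down with viewBox height 170.78, so y_svg = 170.78 − y_machine; X carries over.

Run 1: the run's S790 means `#008000` (cut). The run returns to its start, so emit a `<polygon>` with points (Y-flipped): 98.82,160.19 165.37,21.63 235.66,15.98 124.74,142.06.

Run 2: power S790 maps to stroke `#008000` (cut). The run is open, so emit a `<polyline>` with points (Y-flipped): 57.77,13.87 49.05,18.16.

Run 3: S544 ⇒ score layer `#ff8800`. The run returns to its start, so emit a `<polygon>` with points (Y-flipped): 262.15,119.26 8.19,38.33 17.31,113.32 129.28,34.02.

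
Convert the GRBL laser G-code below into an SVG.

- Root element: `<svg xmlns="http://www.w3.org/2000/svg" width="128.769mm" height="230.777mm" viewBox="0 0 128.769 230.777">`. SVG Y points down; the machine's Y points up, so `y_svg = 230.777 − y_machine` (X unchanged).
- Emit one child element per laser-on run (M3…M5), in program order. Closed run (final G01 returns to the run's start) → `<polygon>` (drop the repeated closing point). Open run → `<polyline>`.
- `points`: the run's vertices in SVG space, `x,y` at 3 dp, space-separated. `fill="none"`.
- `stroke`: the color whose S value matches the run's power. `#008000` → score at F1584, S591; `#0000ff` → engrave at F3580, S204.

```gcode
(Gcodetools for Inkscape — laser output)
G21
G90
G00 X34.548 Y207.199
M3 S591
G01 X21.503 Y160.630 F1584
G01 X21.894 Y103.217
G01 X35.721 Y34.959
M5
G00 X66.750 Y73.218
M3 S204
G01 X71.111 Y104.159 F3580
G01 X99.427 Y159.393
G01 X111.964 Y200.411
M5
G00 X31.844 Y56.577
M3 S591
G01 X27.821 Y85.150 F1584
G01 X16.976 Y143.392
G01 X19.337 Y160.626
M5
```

<svg xmlns="http://www.w3.org/2000/svg" width="128.769mm" height="230.777mm" viewBox="0 0 128.769 230.777">
  <polyline points="34.548,23.578 21.503,70.147 21.894,127.560 35.721,195.818" fill="none" stroke="#008000"/>
  <polyline points="66.750,157.559 71.111,126.618 99.427,71.384 111.964,30.366" fill="none" stroke="#0000ff"/>
  <polyline points="31.844,174.200 27.821,145.627 16.976,87.385 19.337,70.151" fill="none" stroke="#008000"/>
</svg>

Each laser-on run becomes one SVG element. Flip Y back into SVG space with y_svg = 230.777 − y_machine.

Run 1: S591 ⇒ score layer `#008000`. The run is open, so emit a `<polyline>` with points (Y-flipped): 34.548,23.578 21.503,70.147 21.894,127.560 35.721,195.818.

Run 2: S204 ⇒ engrave layer `#0000ff`. The run is open, so emit a `<polyline>` with points (Y-flipped): 66.750,157.559 71.111,126.618 99.427,71.384 111.964,30.366.

Run 3: power S591 maps to stroke `#008000` (score). The run is open, so emit a `<polyline>` with points (Y-flipped): 31.844,174.200 27.821,145.627 16.976,87.385 19.337,70.151.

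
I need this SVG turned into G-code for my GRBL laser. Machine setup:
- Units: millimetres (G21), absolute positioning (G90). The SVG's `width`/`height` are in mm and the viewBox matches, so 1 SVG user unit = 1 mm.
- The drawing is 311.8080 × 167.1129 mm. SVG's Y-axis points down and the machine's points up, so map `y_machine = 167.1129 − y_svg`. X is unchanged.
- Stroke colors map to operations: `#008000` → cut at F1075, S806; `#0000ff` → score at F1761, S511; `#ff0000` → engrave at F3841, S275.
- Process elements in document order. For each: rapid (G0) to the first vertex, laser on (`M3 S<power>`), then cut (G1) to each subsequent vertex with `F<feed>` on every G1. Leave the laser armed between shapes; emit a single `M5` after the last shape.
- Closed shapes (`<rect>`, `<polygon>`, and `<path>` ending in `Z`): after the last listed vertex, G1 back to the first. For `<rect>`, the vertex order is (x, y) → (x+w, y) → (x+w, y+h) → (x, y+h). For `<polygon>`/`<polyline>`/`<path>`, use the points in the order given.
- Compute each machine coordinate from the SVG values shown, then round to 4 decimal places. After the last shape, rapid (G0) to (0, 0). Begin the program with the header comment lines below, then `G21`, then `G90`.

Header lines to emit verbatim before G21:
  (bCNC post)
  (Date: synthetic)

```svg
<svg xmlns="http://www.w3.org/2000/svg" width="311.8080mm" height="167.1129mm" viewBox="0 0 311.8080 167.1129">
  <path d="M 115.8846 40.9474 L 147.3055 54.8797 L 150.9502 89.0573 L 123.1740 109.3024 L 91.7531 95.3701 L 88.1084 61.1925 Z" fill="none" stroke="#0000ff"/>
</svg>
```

(bCNC post)
(Date: synthetic)
G21
G90
G0 X115.8846 Y126.1655
M3 S511
G1 X147.3055 Y112.2332 F1761
G1 X150.9502 Y78.0556 F1761
G1 X123.1740 Y57.8105 F1761
G1 X91.7531 Y71.7428 F1761
G1 X88.1084 Y105.9204 F1761
G1 X115.8846 Y126.1655 F1761
M5
G0 X0.0000 Y0.0000

viewBox `0 0 311.8080 167.1129` with mm width/height → 1 unit = 1 mm. Flip: y_m = 167.1129 − y_svg.

**Shape 1** — `<path>` regular polygon, stroke `#0000ff` → score (S511, F1761). Machine vertices: (115.8846,126.1655) → (147.3055,112.2332) → (150.9502,78.0556) → (123.1740,57.8105) → (91.7531,71.7428) → (88.1084,105.9204) → (115.8846,126.1655). Closed: final G1 returns to the first vertex.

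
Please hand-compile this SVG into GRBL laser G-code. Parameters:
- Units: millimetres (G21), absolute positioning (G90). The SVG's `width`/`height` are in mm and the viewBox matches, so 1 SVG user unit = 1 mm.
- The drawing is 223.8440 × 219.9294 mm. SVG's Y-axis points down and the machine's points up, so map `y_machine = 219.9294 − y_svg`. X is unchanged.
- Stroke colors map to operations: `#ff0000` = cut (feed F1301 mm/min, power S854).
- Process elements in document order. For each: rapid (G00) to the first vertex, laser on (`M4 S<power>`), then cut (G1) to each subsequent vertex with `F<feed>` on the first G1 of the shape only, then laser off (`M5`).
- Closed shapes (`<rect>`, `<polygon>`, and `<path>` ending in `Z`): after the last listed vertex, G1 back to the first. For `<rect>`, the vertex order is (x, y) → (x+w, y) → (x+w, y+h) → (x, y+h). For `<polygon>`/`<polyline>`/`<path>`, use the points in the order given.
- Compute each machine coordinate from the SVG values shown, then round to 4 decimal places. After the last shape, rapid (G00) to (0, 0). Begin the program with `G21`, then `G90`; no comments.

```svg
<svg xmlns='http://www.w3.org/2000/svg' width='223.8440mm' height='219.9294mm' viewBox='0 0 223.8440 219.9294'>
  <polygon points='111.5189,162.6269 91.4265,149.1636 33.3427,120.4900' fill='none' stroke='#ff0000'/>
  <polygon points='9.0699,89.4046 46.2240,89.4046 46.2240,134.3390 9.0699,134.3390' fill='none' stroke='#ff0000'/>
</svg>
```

G21
G90
G00 X111.5189 Y57.3025
M4 S854
G1 X91.4265 Y70.7658 F1301
G1 X33.3427 Y99.4394
G1 X111.5189 Y57.3025
M5
G00 X9.0699 Y130.5248
M4 S854
G1 X46.2240 Y130.5248 F1301
G1 X46.2240 Y85.5904
G1 X9.0699 Y85.5904
G1 X9.0699 Y130.5248
M5
G00 X0.0000 Y0.0000

Since the viewBox matches the mm dimensions, user units are millimetres directly. The only transform is the Y-flip y_m = 219.9294 − y_svg.

Shape 1 is a closed polygon drawn with `<polygon>`. Its stroke #ff0000 means cut at S854, F1301. After flipping Y the toolpath is (111.5189,57.3025) → (91.4265,70.7658) → (33.3427,99.4394) → (111.5189,57.3025), returning to the start.

Shape 2 is a rectangle drawn with `<polygon>`. Its stroke #ff0000 means cut at S854, F1301. After flipping Y the toolpath is (9.0699,130.5248) → (46.2240,130.5248) → (46.2240,85.5904) → (9.0699,85.5904) → (9.0699,130.5248), returning to the start.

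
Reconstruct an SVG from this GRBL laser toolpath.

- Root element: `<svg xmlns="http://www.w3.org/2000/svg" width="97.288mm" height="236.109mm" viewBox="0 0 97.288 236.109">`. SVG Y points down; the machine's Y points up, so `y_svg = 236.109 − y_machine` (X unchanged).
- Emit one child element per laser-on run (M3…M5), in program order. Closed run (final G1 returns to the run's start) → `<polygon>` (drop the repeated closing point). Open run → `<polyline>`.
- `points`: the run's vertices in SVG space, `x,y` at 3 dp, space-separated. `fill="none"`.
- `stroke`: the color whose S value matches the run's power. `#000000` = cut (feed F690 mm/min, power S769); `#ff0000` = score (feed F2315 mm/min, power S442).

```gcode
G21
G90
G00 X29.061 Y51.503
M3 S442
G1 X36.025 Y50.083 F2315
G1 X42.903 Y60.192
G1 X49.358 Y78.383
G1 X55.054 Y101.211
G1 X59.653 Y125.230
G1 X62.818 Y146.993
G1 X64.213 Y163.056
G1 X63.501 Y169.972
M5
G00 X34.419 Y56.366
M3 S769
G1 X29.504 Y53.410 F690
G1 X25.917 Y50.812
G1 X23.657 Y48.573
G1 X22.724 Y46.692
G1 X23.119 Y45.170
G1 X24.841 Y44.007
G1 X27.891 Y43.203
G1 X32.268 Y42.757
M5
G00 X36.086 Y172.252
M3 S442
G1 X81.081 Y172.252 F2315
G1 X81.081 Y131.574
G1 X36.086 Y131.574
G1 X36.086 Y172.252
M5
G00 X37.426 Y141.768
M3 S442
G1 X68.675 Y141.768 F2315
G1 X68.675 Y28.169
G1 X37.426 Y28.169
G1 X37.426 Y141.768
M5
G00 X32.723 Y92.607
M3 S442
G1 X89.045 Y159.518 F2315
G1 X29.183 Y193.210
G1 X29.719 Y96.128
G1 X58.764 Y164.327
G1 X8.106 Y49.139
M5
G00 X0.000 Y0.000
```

<svg xmlns="http://www.w3.org/2000/svg" width="97.288mm" height="236.109mm" viewBox="0 0 97.288 236.109">
  <polyline points="29.061,184.606 36.025,186.026 42.903,175.917 49.358,157.726 55.054,134.898 59.653,110.879 62.818,89.116 64.213,73.053 63.501,66.137" fill="none" stroke="#ff0000"/>
  <polyline points="34.419,179.743 29.504,182.699 25.917,185.297 23.657,187.536 22.724,189.417 23.119,190.939 24.841,192.102 27.891,192.906 32.268,193.352" fill="none" stroke="#000000"/>
  <polygon points="36.086,63.857 81.081,63.857 81.081,104.535 36.086,104.535" fill="none" stroke="#ff0000"/>
  <polygon points="37.426,94.341 68.675,94.341 68.675,207.940 37.426,207.940" fill="none" stroke="#ff0000"/>
  <polyline points="32.723,143.502 89.045,76.591 29.183,42.899 29.719,139.981 58.764,71.782 8.106,186.970" fill="none" stroke="#ff0000"/>
</svg>

y_svg = 236.109 − y_m.

[1] S442→`#ff0000` (score); open run; points: 29.061,184.606 36.025,186.026 42.903,175.917 49.358,157.726 55.054,134.898 59.653,110.879 62.818,89.116 64.213,73.053 63.501,66.137

[2] S769→`#000000` (cut); open run; points: 34.419,179.743 29.504,182.699 25.917,185.297 23.657,187.536 22.724,189.417 23.119,190.939 24.841,192.102 27.891,192.906 32.268,193.352

[3] S442→`#ff0000` (score); closed run; points: 36.086,63.857 81.081,63.857 81.081,104.535 36.086,104.535

[4] S442→`#ff0000` (score); closed run; points: 37.426,94.341 68.675,94.341 68.675,207.940 37.426,207.940

[5] S442→`#ff0000` (score); open run; points: 32.723,143.502 89.045,76.591 29.183,42.899 29.719,139.981 58.764,71.782 8.106,186.970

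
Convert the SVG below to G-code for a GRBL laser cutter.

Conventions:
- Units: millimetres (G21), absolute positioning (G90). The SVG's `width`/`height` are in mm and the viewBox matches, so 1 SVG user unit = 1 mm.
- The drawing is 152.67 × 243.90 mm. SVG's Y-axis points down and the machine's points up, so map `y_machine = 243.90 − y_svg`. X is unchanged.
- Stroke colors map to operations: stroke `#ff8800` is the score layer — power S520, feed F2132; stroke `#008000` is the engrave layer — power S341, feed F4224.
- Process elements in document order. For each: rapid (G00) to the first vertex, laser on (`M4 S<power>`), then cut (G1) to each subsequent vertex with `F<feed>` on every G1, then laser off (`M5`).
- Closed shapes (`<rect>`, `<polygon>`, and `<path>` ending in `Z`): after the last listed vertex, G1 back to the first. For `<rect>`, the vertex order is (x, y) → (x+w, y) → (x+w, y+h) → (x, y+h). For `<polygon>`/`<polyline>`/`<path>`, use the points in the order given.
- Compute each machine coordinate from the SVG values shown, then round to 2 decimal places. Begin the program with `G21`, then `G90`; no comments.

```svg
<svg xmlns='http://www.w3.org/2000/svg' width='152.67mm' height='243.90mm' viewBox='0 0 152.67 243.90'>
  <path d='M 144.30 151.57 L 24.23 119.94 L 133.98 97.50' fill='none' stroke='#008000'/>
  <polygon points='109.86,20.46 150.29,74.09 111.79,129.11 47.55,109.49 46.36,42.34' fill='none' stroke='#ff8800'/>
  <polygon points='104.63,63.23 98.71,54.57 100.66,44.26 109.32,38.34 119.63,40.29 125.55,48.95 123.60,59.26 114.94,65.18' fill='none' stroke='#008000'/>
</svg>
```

G21
G90
G00 X144.30 Y92.33
M4 S341
G1 X24.23 Y123.96 F4224
G1 X133.98 Y146.40 F4224
M5
G00 X109.86 Y223.44
M4 S520
G1 X150.29 Y169.81 F2132
G1 X111.79 Y114.79 F2132
G1 X47.55 Y134.41 F2132
G1 X46.36 Y201.56 F2132
G1 X109.86 Y223.44 F2132
M5
G00 X104.63 Y180.67
M4 S341
G1 X98.71 Y189.33 F4224
G1 X100.66 Y199.64 F4224
G1 X109.32 Y205.56 F4224
G1 X119.63 Y203.61 F4224
G1 X125.55 Y194.95 F4224
G1 X123.60 Y184.64 F4224
G1 X114.94 Y178.72 F4224
G1 X104.63 Y180.67 F4224
M5

1 u = 1 mm; y_m = 243.90 − y.

[1] `<path>` open polyline, #008000→engrave S341 F4224: (144.30,92.33) → (24.23,123.96) → (133.98,146.40)

[2] `<polygon>` regular polygon, #ff8800→score S520 F2132: (109.86,223.44) → (150.29,169.81) → (111.79,114.79) → (47.55,134.41) → (46.36,201.56) → (109.86,223.44) (closed)

[3] `<polygon>` regular polygon, #008000→engrave S341 F4224: (104.63,180.67) → (98.71,189.33) → (100.66,199.64) → (109.32,205.56) → (119.63,203.61) → (125.55,194.95) → (123.60,184.64) → (114.94,178.72) → (104.63,180.67) (closed)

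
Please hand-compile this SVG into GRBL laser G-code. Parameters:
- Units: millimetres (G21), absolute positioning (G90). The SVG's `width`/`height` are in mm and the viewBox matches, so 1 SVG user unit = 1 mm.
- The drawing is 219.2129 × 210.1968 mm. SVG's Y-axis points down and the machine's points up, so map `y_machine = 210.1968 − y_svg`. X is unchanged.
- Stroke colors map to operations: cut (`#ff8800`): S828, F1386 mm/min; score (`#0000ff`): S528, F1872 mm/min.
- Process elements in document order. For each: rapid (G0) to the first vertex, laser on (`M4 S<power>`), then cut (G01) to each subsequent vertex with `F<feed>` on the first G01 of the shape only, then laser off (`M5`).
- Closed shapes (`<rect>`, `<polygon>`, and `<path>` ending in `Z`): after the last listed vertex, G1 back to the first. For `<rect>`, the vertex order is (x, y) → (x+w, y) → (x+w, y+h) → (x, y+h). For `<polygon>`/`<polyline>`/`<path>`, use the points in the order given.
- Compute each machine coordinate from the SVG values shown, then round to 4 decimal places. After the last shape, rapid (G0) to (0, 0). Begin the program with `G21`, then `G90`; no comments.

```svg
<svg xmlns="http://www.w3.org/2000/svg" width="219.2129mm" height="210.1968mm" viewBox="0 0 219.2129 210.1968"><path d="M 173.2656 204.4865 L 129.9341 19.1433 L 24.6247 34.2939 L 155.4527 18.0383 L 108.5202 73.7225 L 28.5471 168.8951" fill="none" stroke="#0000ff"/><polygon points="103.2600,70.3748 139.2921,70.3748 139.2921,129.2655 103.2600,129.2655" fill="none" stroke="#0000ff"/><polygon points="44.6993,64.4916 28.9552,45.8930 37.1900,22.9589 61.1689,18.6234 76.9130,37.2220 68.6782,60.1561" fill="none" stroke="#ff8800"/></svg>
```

Since the viewBox matches the mm dimensions, user units are millimetres directly. The only transform is the Y-flip y_m = 210.1968 − y_svg.

Shape 1 is a open polyline drawn with `<path>`. Its stroke #0000ff means score at S528, F1872. After flipping Y the toolpath is (173.2656,5.7103) → (129.9341,191.0535) → (24.6247,175.9029) → (155.4527,192.1585) → (108.5202,136.4743) → (28.5471,41.3017).

Shape 2 is a rectangle drawn with `<polygon>`. Its stroke #0000ff means score at S528, F1872. After flipping Y the toolpath is (103.2600,139.8220) → (139.2921,139.8220) → (139.2921,80.9313) → (103.2600,80.9313) → (103.2600,139.8220), returning to the start.

Shape 3 is a regular polygon drawn with `<polygon>`. Its stroke #ff8800 means cut at S828, F1386. After flipping Y the toolpath is (44.6993,145.7052) → (28.9552,164.3038) → (37.1900,187.2379) → (61.1689,191.5734) → (76.9130,172.9748) → (68.6782,150.0407) → (44.6993,145.7052), returning to the start.

G21
G90
G0 X173.2656 Y5.7103
M4 S528
G01 X129.9341 Y191.0535 F1872
G01 X24.6247 Y175.9029
G01 X155.4527 Y192.1585
G01 X108.5202 Y136.4743
G01 X28.5471 Y41.3017
M5
G0 X103.2600 Y139.8220
M4 S528
G01 X139.2921 Y139.8220 F1872
G01 X139.2921 Y80.9313
G01 X103.2600 Y80.9313
G01 X103.2600 Y139.8220
M5
G0 X44.6993 Y145.7052
M4 S828
G01 X28.9552 Y164.3038 F1386
G01 X37.1900 Y187.2379
G01 X61.1689 Y191.5734
G01 X76.9130 Y172.9748
G01 X68.6782 Y150.0407
G01 X44.6993 Y145.7052
M5
G0 X0.0000 Y0.0000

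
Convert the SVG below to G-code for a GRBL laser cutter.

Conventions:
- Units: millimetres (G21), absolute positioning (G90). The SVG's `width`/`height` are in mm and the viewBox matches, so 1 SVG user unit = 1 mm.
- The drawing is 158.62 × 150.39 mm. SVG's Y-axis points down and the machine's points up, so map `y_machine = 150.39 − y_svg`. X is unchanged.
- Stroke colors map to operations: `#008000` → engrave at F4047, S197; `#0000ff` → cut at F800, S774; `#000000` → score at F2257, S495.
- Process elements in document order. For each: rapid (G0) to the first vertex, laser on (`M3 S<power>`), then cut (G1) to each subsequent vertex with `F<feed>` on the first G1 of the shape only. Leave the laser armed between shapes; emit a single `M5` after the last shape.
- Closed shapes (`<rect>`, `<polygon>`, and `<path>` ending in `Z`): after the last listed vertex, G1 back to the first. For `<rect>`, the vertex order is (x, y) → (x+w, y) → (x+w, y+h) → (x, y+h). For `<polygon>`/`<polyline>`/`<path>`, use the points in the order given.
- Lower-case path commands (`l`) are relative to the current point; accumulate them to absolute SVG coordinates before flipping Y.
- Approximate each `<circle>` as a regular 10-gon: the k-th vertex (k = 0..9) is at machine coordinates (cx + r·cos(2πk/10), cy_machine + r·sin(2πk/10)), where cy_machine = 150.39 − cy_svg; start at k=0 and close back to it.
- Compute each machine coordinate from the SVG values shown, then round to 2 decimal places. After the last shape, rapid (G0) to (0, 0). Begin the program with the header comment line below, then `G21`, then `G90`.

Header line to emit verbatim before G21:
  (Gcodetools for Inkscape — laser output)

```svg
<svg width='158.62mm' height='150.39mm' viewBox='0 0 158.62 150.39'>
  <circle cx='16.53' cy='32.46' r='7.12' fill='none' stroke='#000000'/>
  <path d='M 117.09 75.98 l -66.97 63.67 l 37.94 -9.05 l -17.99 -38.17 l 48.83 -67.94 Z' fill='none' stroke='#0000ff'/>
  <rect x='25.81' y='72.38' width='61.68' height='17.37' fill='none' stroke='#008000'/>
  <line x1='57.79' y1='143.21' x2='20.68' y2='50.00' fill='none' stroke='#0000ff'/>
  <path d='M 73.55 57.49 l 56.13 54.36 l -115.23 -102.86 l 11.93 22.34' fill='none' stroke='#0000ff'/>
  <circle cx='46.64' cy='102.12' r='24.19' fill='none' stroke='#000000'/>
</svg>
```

Since the viewBox matches the mm dimensions, user units are millimetres directly. The only transform is the Y-flip y_m = 150.39 − y_svg.

Shape 1 is a circle drawn with `<circle>`. Its stroke #000000 means score at S495, F2257. After flipping Y the toolpath is (23.65,117.93) → (22.29,122.12) → (18.73,124.70) → (14.33,124.70) → (10.77,122.12) → (9.41,117.93) → (10.77,113.74) → (14.33,111.16) → (18.73,111.16) → (22.29,113.74) → (23.65,117.93), returning to the start.

Shape 2 is a closed polygon drawn with `<path>`. Its stroke #0000ff means cut at S774, F800. After flipping Y the toolpath is (117.09,74.41) → (50.12,10.74) → (88.06,19.79) → (70.07,57.96) → (118.90,125.90) → (117.09,74.41), returning to the start.

Shape 3 is a rectangle drawn with `<rect>`. Its stroke #008000 means engrave at S197, F4047. After flipping Y the toolpath is (25.81,78.01) → (87.49,78.01) → (87.49,60.64) → (25.81,60.64) → (25.81,78.01), returning to the start.

Shape 4 is a line segment drawn with `<line>`. Its stroke #0000ff means cut at S774, F800. After flipping Y the toolpath is (57.79,7.18) → (20.68,100.39).

Shape 5 is a open polyline drawn with `<path>`. Its stroke #0000ff means cut at S774, F800. After flipping Y the toolpath is (73.55,92.90) → (129.68,38.54) → (14.45,141.40) → (26.38,119.06).

Shape 6 is a circle drawn with `<circle>`. Its stroke #000000 means score at S495, F2257. After flipping Y the toolpath is (70.83,48.27) → (66.21,62.49) → (54.12,71.28) → (39.16,71.28) → (27.07,62.49) → (22.45,48.27) → (27.07,34.05) → (39.16,25.26) → (54.12,25.26) → (66.21,34.05) → (70.83,48.27), returning to the start.

(Gcodetools for Inkscape — laser output)
G21
G90
G0 X23.65 Y117.93
M3 S495
G1 X22.29 Y122.12 F2257
G1 X18.73 Y124.70
G1 X14.33 Y124.70
G1 X10.77 Y122.12
G1 X9.41 Y117.93
G1 X10.77 Y113.74
G1 X14.33 Y111.16
G1 X18.73 Y111.16
G1 X22.29 Y113.74
G1 X23.65 Y117.93
G0 X117.09 Y74.41
M3 S774
G1 X50.12 Y10.74 F800
G1 X88.06 Y19.79
G1 X70.07 Y57.96
G1 X118.90 Y125.90
G1 X117.09 Y74.41
G0 X25.81 Y78.01
M3 S197
G1 X87.49 Y78.01 F4047
G1 X87.49 Y60.64
G1 X25.81 Y60.64
G1 X25.81 Y78.01
G0 X57.79 Y7.18
M3 S774
G1 X20.68 Y100.39 F800
G0 X73.55 Y92.90
M3 S774
G1 X129.68 Y38.54 F800
G1 X14.45 Y141.40
G1 X26.38 Y119.06
G0 X70.83 Y48.27
M3 S495
G1 X66.21 Y62.49 F2257
G1 X54.12 Y71.28
G1 X39.16 Y71.28
G1 X27.07 Y62.49
G1 X22.45 Y48.27
G1 X27.07 Y34.05
G1 X39.16 Y25.26
G1 X54.12 Y25.26
G1 X66.21 Y34.05
G1 X70.83 Y48.27
M5
G0 X0.00 Y0.00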